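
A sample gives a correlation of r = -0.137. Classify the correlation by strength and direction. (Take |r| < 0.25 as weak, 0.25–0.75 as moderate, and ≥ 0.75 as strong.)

r = -0.137 < 0 so the relationship is negative.
|r| = 0.137, which falls in the weak range.

weak negative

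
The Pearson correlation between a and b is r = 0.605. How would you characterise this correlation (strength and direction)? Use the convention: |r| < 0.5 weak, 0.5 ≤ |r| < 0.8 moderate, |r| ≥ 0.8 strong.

moderate positive

r = 0.605 > 0 so the relationship is positive.
|r| = 0.605, which falls in the moderate range.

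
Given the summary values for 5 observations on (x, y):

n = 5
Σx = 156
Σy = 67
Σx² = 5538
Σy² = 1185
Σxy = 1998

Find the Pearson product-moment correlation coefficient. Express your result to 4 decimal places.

r = (nΣxy − ΣxΣy) / √[(nΣx² − (Σx)²)(nΣy² − (Σy)²)]
Numerator: 5×1998 − 156×67 = -462
Denominator: √[(27690 − 24336)(5925 − 4489)] = √[3354 × 1436] = 2194.6171
r = -462 / 2194.6171 ≈ -0.2105

-0.2105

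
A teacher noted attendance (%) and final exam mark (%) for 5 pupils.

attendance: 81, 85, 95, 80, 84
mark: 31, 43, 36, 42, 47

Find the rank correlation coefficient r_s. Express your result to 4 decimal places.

0.1000

Rank attendance: 2, 4, 5, 1, 3
Rank mark: 1, 4, 2, 3, 5
d = rank(attendance) − rank(mark): 1, 0, 3, -2, -2; Σd² = 18
ρ = 1 − 6Σd² / [n(n²−1)] = 1 − 6×18 / (5×24) = 1 − 108/120 ≈ 0.1000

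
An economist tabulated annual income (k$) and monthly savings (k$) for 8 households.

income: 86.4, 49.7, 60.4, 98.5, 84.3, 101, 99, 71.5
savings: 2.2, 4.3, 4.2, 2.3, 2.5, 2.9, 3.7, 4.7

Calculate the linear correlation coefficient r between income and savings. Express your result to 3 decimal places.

n = 8, Σx = 650.8, Σy = 26.8, Σx² = 55506.2, Σy² = 96.7, Σxy = 2090.02
nΣxy − ΣxΣy = 16720.16 − 17441.44 = -721.28
nΣx² − (Σx)² = 444049.6 − 423540.64 = 20508.96; nΣy² − (Σy)² = 773.6 − 718.24 = 55.36
r = -721.28 / √(20508.96 × 55.36) = -721.28 / 1065.5403 ≈ -0.677

-0.677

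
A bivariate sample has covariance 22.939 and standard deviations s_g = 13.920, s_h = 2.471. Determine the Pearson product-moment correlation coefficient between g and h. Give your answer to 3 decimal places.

r = Cov(g,h) / (s_g · s_h) = 22.939 / (13.920 × 2.471)
  = 22.939 / 34.3963 ≈ 0.667

0.667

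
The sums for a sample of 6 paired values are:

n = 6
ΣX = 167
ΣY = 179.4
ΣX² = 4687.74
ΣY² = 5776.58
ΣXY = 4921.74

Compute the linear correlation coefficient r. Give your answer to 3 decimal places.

r = (nΣXY − ΣXΣY) / √[(nΣX² − (ΣX)²)(nΣY² − (ΣY)²)]
Numerator: 6×4921.74 − 167×179.4 = -429.36
Denominator: √[(28126.44 − 27889)(34659.48 − 32184.36)] = √[237.44 × 2475.12] = 766.6110
r = -429.36 / 766.6110 ≈ -0.560

-0.560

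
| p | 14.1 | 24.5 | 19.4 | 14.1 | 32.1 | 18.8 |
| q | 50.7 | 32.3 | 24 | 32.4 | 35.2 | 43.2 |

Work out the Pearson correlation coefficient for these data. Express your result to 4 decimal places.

-0.2923

n = 6, Σp = 123, Σq = 217.8, Σp² = 2758.08, Σq² = 8344.82, Σpq = 4370.74
nΣpq − ΣpΣq = 26224.44 − 26789.4 = -564.96
nΣp² − (Σp)² = 16548.48 − 15129 = 1419.48; nΣq² − (Σq)² = 50068.92 − 47436.84 = 2632.08
r = -564.96 / √(1419.48 × 2632.08) = -564.96 / 1932.9213 ≈ -0.2923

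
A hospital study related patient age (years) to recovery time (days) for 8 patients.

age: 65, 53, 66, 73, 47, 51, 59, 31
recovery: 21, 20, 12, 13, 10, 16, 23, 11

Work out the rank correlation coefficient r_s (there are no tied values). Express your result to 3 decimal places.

Rank age: 6, 4, 7, 8, 2, 3, 5, 1
Rank recovery: 7, 6, 3, 4, 1, 5, 8, 2
d = rank(age) − rank(recovery): -1, -2, 4, 4, 1, -2, -3, -1; Σd² = 52
ρ = 1 − 6Σd² / [n(n²−1)] = 1 − 6×52 / (8×63) = 1 − 312/504 ≈ 0.381

0.381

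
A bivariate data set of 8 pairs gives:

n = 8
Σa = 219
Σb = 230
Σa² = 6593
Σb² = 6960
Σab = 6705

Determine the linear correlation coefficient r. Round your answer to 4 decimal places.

0.8968

r = (nΣab − ΣaΣb) / √[(nΣa² − (Σa)²)(nΣb² − (Σb)²)]
Numerator: 8×6705 − 219×230 = 3270
Denominator: √[(52744 − 47961)(55680 − 52900)] = √[4783 × 2780] = 3646.4695
r = 3270 / 3646.4695 ≈ 0.8968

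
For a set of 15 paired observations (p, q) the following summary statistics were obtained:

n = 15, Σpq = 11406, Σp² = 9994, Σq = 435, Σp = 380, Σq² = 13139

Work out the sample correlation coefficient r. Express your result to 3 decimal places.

r = (nΣpq − ΣpΣq) / √[(nΣp² − (Σp)²)(nΣq² − (Σq)²)]
Numerator: 15×11406 − 380×435 = 5790
Denominator: √[(149910 − 144400)(197085 − 189225)] = √[5510 × 7860] = 6580.9270
r = 5790 / 6580.9270 ≈ 0.880

0.880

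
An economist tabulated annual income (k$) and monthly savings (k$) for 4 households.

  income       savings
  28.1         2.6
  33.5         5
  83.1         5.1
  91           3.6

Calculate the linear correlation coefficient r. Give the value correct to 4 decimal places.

0.2678

n = 4, Σx = 235.7, Σy = 16.3, Σx² = 17098.47, Σy² = 70.73, Σxy = 991.97
nΣxy − ΣxΣy = 3967.88 − 3841.91 = 125.97
nΣx² − (Σx)² = 68393.88 − 55554.49 = 12839.39; nΣy² − (Σy)² = 282.92 − 265.69 = 17.23
r = 125.97 / √(12839.39 × 17.23) = 125.97 / 470.3432 ≈ 0.2678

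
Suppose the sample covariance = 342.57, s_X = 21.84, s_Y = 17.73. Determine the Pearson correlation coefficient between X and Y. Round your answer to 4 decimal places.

0.8847

r = Cov(X,Y) / (s_X · s_Y) = 342.57 / (21.84 × 17.73)
  = 342.57 / 387.2232 ≈ 0.8847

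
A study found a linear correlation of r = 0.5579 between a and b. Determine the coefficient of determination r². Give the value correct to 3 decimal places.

0.311

r² = (0.5579)² = 0.311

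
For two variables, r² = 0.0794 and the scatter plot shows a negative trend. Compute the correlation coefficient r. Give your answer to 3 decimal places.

-0.282

|r| = √0.0794 = 0.282
The association is negative, so r = −0.282.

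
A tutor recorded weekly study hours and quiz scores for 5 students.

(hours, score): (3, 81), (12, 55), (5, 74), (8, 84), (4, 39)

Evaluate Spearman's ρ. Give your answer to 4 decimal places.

0.0000

Rank hours: 1, 5, 3, 4, 2
Rank score: 4, 2, 3, 5, 1
d = rank(hours) − rank(score): -3, 3, 0, -1, 1; Σd² = 20
ρ = 1 − 6Σd² / [n(n²−1)] = 1 − 6×20 / (5×24) = 1 − 120/120 ≈ 0.0000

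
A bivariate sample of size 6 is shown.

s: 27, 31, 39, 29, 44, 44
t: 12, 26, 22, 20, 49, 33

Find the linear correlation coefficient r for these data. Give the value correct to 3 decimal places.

n = 6, Σs = 214, Σt = 162, Σs² = 7924, Σt² = 5194, Σst = 6176
nΣst − ΣsΣt = 37056 − 34668 = 2388
nΣs² − (Σs)² = 47544 − 45796 = 1748; nΣt² − (Σt)² = 31164 − 26244 = 4920
r = 2388 / √(1748 × 4920) = 2388 / 2932.6029 ≈ 0.814

0.814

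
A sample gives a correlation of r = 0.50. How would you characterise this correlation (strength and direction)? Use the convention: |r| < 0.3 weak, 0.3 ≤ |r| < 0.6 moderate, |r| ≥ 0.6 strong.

r = 0.50 > 0 so the relationship is positive.
|r| = 0.50, which falls in the moderate range.

moderate positive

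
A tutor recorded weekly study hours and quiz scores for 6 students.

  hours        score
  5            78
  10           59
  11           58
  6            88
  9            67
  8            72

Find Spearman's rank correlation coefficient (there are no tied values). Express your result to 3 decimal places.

-0.943

Rank hours: 1, 5, 6, 2, 4, 3
Rank score: 5, 2, 1, 6, 3, 4
d = rank(hours) − rank(score): -4, 3, 5, -4, 1, -1; Σd² = 68
ρ = 1 − 6Σd² / [n(n²−1)] = 1 − 6×68 / (6×35) = 1 − 408/210 ≈ -0.943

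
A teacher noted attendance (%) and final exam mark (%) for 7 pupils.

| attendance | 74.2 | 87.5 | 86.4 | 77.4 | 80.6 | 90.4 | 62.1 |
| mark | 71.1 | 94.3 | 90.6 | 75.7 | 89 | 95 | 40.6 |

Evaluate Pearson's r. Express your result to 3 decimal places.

0.973

n = 7, Σx = 558.6, Σy = 556.3, Σx² = 45142.54, Σy² = 46480.91, Σxy = 45496.55
nΣxy − ΣxΣy = 318475.85 − 310749.18 = 7726.67
nΣx² − (Σx)² = 315997.78 − 312033.96 = 3963.82; nΣy² − (Σy)² = 325366.37 − 309469.69 = 15896.68
r = 7726.67 / √(3963.82 × 15896.68) = 7726.67 / 7937.9833 ≈ 0.973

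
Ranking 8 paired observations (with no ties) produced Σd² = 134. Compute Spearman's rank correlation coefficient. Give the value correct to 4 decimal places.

ρ = 1 − 6Σd² / [n(n²−1)] = 1 − 6×134 / (8×63)
  = 1 − 804/504 = 1 − 1.59524 ≈ -0.5952

-0.5952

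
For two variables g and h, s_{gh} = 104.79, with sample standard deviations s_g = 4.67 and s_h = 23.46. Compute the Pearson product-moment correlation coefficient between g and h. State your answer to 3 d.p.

0.956

r = Cov(g,h) / (s_g · s_h) = 104.79 / (4.67 × 23.46)
  = 104.79 / 109.5582 ≈ 0.956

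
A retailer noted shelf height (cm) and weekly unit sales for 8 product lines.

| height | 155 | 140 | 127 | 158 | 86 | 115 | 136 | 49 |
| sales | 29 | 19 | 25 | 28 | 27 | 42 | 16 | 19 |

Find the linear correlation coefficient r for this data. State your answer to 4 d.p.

0.1224

n = 8, Σx = 966, Σy = 205, Σx² = 126236, Σy² = 5721, Σxy = 25013
nΣxy − ΣxΣy = 200104 − 198030 = 2074
nΣx² − (Σx)² = 1009888 − 933156 = 76732; nΣy² − (Σy)² = 45768 − 42025 = 3743
r = 2074 / √(76732 × 3743) = 2074 / 16947.2085 ≈ 0.1224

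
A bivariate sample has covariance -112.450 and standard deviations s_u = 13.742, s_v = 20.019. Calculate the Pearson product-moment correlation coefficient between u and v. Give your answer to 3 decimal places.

r = Cov(u,v) / (s_u · s_v) = -112.450 / (13.742 × 20.019)
  = -112.450 / 275.1011 ≈ -0.409

-0.409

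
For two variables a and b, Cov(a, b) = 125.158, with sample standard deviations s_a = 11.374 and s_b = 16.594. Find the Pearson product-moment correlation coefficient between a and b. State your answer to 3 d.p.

0.663

r = Cov(a,b) / (s_a · s_b) = 125.158 / (11.374 × 16.594)
  = 125.158 / 188.7402 ≈ 0.663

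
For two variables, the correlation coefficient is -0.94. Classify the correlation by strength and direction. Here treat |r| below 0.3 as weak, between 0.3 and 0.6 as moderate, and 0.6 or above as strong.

r = -0.94 < 0 so the relationship is negative.
|r| = 0.94, which falls in the strong range.

strong negative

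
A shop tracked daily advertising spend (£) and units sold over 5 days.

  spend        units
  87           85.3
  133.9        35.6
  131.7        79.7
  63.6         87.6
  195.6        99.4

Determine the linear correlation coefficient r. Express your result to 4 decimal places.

n = 5, Σx = 611.8, Σy = 387.6, Σx² = 85147.42, Σy² = 32449.66, Σxy = 47698.43
nΣxy − ΣxΣy = 238492.15 − 237133.68 = 1358.47
nΣx² − (Σx)² = 425737.1 − 374299.24 = 51437.86; nΣy² − (Σy)² = 162248.3 − 150233.76 = 12014.54
r = 1358.47 / √(51437.86 × 12014.54) = 1358.47 / 24859.6506 ≈ 0.0546

0.0546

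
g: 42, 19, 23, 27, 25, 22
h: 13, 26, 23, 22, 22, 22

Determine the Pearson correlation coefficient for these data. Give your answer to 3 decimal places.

n = 6, Σg = 158, Σh = 128, Σg² = 4492, Σh² = 2826, Σgh = 3197
nΣgh − ΣgΣh = 19182 − 20224 = -1042
nΣg² − (Σg)² = 26952 − 24964 = 1988; nΣh² − (Σh)² = 16956 − 16384 = 572
r = -1042 / √(1988 × 572) = -1042 / 1066.3658 ≈ -0.977

-0.977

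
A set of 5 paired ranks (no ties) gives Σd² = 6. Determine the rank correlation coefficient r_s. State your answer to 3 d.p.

ρ = 1 − 6Σd² / [n(n²−1)] = 1 − 6×6 / (5×24)
  = 1 − 36/120 = 1 − 0.3000 ≈ 0.700

0.700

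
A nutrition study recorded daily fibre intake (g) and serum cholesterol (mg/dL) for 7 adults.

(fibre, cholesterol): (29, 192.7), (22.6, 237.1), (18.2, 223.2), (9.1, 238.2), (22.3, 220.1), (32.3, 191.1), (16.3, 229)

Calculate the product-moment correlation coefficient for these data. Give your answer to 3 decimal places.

n = 7, Σx = 149.8, Σy = 1531.4, Σx² = 3572.08, Σy² = 337311.4, Σxy = 31990.08
nΣxy − ΣxΣy = 223930.56 − 229403.72 = -5473.16
nΣx² − (Σx)² = 25004.56 − 22440.04 = 2564.52; nΣy² − (Σy)² = 2361179.8 − 2345185.96 = 15993.84
r = -5473.16 / √(2564.52 × 15993.84) = -5473.16 / 6404.4143 ≈ -0.855

-0.855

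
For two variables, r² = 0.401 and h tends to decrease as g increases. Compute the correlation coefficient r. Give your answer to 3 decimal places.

|r| = √0.401 = 0.633
The association is negative, so r = −0.633.

-0.633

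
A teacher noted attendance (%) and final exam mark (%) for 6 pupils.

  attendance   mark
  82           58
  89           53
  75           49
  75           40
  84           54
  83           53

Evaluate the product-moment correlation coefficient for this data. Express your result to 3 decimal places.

n = 6, Σx = 488, Σy = 307, Σx² = 39840, Σy² = 15899, Σxy = 25083
nΣxy − ΣxΣy = 150498 − 149816 = 682
nΣx² − (Σx)² = 239040 − 238144 = 896; nΣy² − (Σy)² = 95394 − 94249 = 1145
r = 682 / √(896 × 1145) = 682 / 1012.8771 ≈ 0.673

0.673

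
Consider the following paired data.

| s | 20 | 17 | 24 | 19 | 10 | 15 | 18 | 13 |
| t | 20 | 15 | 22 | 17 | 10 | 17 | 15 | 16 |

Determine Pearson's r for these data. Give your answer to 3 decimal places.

0.872

n = 8, Σs = 136, Σt = 132, Σs² = 2444, Σt² = 2268, Σst = 2339
nΣst − ΣsΣt = 18712 − 17952 = 760
nΣs² − (Σs)² = 19552 − 18496 = 1056; nΣt² − (Σt)² = 18144 − 17424 = 720
r = 760 / √(1056 × 720) = 760 / 871.9633 ≈ 0.872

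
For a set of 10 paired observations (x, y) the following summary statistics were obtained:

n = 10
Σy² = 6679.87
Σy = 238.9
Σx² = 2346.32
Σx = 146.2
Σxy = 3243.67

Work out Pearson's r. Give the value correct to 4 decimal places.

-0.5526

r = (nΣxy − ΣxΣy) / √[(nΣx² − (Σx)²)(nΣy² − (Σy)²)]
Numerator: 10×3243.67 − 146.2×238.9 = -2490.48
Denominator: √[(23463.2 − 21374.44)(66798.7 − 57073.21)] = √[2088.76 × 9725.49] = 4507.1293
r = -2490.48 / 4507.1293 ≈ -0.5526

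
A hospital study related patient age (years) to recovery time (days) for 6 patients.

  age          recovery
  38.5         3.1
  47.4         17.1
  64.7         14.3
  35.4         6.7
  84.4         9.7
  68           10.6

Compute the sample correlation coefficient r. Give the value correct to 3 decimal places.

n = 6, Σx = 338.4, Σy = 61.5, Σx² = 20915.62, Σy² = 757.85, Σxy = 3631.76
nΣxy − ΣxΣy = 21790.56 − 20811.6 = 978.96
nΣx² − (Σx)² = 125493.72 − 114514.56 = 10979.16; nΣy² − (Σy)² = 4547.1 − 3782.25 = 764.85
r = 978.96 / √(10979.16 × 764.85) = 978.96 / 2897.8286 ≈ 0.338

0.338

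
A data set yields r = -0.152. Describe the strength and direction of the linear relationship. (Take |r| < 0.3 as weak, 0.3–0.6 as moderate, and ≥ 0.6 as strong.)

r = -0.152 < 0 so the relationship is negative.
|r| = 0.152, which falls in the weak range.

weak negative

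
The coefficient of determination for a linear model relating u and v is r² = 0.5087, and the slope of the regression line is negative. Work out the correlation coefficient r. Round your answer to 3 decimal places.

-0.713

|r| = √0.5087 = 0.713
The association is negative, so r = −0.713.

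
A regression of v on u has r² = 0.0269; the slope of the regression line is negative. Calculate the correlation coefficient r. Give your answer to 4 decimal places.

-0.1640

|r| = √0.0269 = 0.1640
The association is negative, so r = −0.1640.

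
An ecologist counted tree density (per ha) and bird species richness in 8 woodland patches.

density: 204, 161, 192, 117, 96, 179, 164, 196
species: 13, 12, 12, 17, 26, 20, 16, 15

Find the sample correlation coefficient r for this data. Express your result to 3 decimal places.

-0.714

n = 8, Σx = 1309, Σy = 131, Σx² = 224659, Σy² = 2303, Σxy = 20517
nΣxy − ΣxΣy = 164136 − 171479 = -7343
nΣx² − (Σx)² = 1797272 − 1713481 = 83791; nΣy² − (Σy)² = 18424 − 17161 = 1263
r = -7343 / √(83791 × 1263) = -7343 / 10287.2753 ≈ -0.714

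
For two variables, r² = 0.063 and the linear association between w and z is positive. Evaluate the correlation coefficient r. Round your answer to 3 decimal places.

0.251

|r| = √0.063 = 0.251
The association is positive, so r = 0.251.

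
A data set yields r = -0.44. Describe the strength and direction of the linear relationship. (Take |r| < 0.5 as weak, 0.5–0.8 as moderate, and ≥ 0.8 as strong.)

r = -0.44 < 0 so the relationship is negative.
|r| = 0.44, which falls in the weak range.

weak negative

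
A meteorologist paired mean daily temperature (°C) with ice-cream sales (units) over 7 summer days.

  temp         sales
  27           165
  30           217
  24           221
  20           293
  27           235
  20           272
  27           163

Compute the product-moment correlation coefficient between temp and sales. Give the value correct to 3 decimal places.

-0.741

n = 7, Σx = 175, Σy = 1566, Σx² = 4463, Σy² = 364782, Σxy = 38315
nΣxy − ΣxΣy = 268205 − 274050 = -5845
nΣx² − (Σx)² = 31241 − 30625 = 616; nΣy² − (Σy)² = 2553474 − 2452356 = 101118
r = -5845 / √(616 × 101118) = -5845 / 7892.3183 ≈ -0.741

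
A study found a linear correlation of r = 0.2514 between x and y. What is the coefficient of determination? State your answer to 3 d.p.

0.063

r² = (0.2514)² = 0.063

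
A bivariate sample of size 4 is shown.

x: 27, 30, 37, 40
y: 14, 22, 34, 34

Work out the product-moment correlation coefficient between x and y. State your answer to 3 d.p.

n = 4, Σx = 134, Σy = 104, Σx² = 4598, Σy² = 2992, Σxy = 3656
nΣxy − ΣxΣy = 14624 − 13936 = 688
nΣx² − (Σx)² = 18392 − 17956 = 436; nΣy² − (Σy)² = 11968 − 10816 = 1152
r = 688 / √(436 × 1152) = 688 / 708.7115 ≈ 0.971

0.971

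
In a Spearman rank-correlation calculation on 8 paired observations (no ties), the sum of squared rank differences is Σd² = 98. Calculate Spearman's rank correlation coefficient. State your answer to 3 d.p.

ρ = 1 − 6Σd² / [n(n²−1)] = 1 − 6×98 / (8×63)
  = 1 − 588/504 = 1 − 1.1667 ≈ -0.167

-0.167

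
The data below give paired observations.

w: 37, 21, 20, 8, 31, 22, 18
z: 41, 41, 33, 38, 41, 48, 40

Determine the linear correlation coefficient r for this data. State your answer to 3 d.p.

0.257

n = 7, Σw = 157, Σz = 282, Σw² = 4043, Σz² = 11480, Σwz = 6389
nΣwz − ΣwΣz = 44723 − 44274 = 449
nΣw² − (Σw)² = 28301 − 24649 = 3652; nΣz² − (Σz)² = 80360 − 79524 = 836
r = 449 / √(3652 × 836) = 449 / 1747.3042 ≈ 0.257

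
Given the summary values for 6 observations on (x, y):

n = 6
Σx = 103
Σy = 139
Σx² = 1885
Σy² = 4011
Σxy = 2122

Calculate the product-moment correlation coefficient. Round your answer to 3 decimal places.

-0.869

r = (nΣxy − ΣxΣy) / √[(nΣx² − (Σx)²)(nΣy² − (Σy)²)]
Numerator: 6×2122 − 103×139 = -1585
Denominator: √[(11310 − 10609)(24066 − 19321)] = √[701 × 4745] = 1823.7996
r = -1585 / 1823.7996 ≈ -0.869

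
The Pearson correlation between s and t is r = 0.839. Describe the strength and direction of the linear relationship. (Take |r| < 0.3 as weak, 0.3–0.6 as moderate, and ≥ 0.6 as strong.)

strong positive

r = 0.839 > 0 so the relationship is positive.
|r| = 0.839, which falls in the strong range.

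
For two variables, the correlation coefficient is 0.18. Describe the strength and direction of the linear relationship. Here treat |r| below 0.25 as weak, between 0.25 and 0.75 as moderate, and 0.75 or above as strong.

weak positive

r = 0.18 > 0 so the relationship is positive.
|r| = 0.18, which falls in the weak range.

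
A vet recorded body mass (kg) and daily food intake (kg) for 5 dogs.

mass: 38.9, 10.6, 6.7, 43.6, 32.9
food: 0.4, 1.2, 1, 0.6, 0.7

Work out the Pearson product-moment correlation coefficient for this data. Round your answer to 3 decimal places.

n = 5, Σx = 132.7, Σy = 3.9, Σx² = 4653.83, Σy² = 3.45, Σxy = 84.17
nΣxy − ΣxΣy = 420.85 − 517.53 = -96.68
nΣx² − (Σx)² = 23269.15 − 17609.29 = 5659.86; nΣy² − (Σy)² = 17.25 − 15.21 = 2.04
r = -96.68 / √(5659.86 × 2.04) = -96.68 / 107.4528 ≈ -0.900

-0.900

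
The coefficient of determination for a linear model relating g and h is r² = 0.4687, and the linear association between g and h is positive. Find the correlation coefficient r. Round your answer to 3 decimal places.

|r| = √0.4687 = 0.685
The association is positive, so r = 0.685.

0.685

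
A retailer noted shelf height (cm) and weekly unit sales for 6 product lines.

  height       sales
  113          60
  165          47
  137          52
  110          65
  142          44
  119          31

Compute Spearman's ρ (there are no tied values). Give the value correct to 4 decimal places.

-0.6000

Rank height: 2, 6, 4, 1, 5, 3
Rank sales: 5, 3, 4, 6, 2, 1
d = rank(height) − rank(sales): -3, 3, 0, -5, 3, 2; Σd² = 56
ρ = 1 − 6Σd² / [n(n²−1)] = 1 − 6×56 / (6×35) = 1 − 336/210 ≈ -0.6000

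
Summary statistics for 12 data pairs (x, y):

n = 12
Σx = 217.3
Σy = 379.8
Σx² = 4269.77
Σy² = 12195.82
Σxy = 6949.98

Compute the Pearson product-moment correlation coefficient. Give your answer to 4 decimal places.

r = (nΣxy − ΣxΣy) / √[(nΣx² − (Σx)²)(nΣy² − (Σy)²)]
Numerator: 12×6949.98 − 217.3×379.8 = 869.22
Denominator: √[(51237.24 − 47219.29)(146349.84 − 144248.04)] = √[4017.95 × 2101.8] = 2906.0157
r = 869.22 / 2906.0157 ≈ 0.2991

0.2991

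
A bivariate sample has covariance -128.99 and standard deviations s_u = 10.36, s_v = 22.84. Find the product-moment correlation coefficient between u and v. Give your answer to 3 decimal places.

-0.545

r = Cov(u,v) / (s_u · s_v) = -128.99 / (10.36 × 22.84)
  = -128.99 / 236.6224 ≈ -0.545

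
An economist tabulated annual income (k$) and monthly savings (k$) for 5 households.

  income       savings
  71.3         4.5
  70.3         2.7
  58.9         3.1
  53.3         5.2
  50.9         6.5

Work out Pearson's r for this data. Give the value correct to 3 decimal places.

n = 5, Σx = 304.7, Σy = 22, Σx² = 18926.69, Σy² = 106.44, Σxy = 1301.26
nΣxy − ΣxΣy = 6506.3 − 6703.4 = -197.1
nΣx² − (Σx)² = 94633.45 − 92842.09 = 1791.36; nΣy² − (Σy)² = 532.2 − 484 = 48.2
r = -197.1 / √(1791.36 × 48.2) = -197.1 / 293.8427 ≈ -0.671

-0.671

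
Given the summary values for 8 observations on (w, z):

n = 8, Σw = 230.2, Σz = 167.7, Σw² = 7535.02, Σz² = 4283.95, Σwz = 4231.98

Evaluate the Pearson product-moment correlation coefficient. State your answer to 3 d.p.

-0.709

r = (nΣwz − ΣwΣz) / √[(nΣw² − (Σw)²)(nΣz² − (Σz)²)]
Numerator: 8×4231.98 − 230.2×167.7 = -4748.7
Denominator: √[(60280.16 − 52992.04)(34271.6 − 28123.29)] = √[7288.12 × 6148.31] = 6693.9989
r = -4748.7 / 6693.9989 ≈ -0.709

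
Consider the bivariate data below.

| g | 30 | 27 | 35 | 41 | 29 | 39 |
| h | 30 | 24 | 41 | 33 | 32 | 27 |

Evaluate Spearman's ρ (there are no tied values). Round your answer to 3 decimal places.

Rank g: 3, 1, 4, 6, 2, 5
Rank h: 3, 1, 6, 5, 4, 2
d = rank(g) − rank(h): 0, 0, -2, 1, -2, 3; Σd² = 18
ρ = 1 − 6Σd² / [n(n²−1)] = 1 − 6×18 / (6×35) = 1 − 108/210 ≈ 0.486

0.486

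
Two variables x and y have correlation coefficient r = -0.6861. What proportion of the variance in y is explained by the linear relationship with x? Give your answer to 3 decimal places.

0.471

r² = (-0.6861)² = 0.471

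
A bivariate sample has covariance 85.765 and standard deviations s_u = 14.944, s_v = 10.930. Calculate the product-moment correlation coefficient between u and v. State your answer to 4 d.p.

r = Cov(u,v) / (s_u · s_v) = 85.765 / (14.944 × 10.930)
  = 85.765 / 163.3379 ≈ 0.5251

0.5251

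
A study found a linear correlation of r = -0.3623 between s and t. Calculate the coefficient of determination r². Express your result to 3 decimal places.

r² = (-0.3623)² = 0.131

0.131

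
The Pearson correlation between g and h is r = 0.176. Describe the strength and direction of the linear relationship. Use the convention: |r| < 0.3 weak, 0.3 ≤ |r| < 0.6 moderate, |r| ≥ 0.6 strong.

r = 0.176 > 0 so the relationship is positive.
|r| = 0.176, which falls in the weak range.

weak positive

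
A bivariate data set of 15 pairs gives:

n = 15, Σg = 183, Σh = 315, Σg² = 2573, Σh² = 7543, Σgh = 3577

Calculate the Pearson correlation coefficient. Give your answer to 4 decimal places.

-0.4733

r = (nΣgh − ΣgΣh) / √[(nΣg² − (Σg)²)(nΣh² − (Σh)²)]
Numerator: 15×3577 − 183×315 = -3990
Denominator: √[(38595 − 33489)(113145 − 99225)] = √[5106 × 13920] = 8430.6299
r = -3990 / 8430.6299 ≈ -0.4733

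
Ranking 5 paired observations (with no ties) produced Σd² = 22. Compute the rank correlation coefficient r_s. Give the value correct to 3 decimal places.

ρ = 1 − 6Σd² / [n(n²−1)] = 1 − 6×22 / (5×24)
  = 1 − 132/120 = 1 − 1.1000 ≈ -0.100

-0.100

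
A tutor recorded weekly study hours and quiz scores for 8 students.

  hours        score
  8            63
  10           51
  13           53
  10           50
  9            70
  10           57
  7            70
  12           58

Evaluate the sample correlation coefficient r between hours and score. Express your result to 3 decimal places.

n = 8, Σx = 79, Σy = 472, Σx² = 807, Σy² = 28292, Σxy = 4589
nΣxy − ΣxΣy = 36712 − 37288 = -576
nΣx² − (Σx)² = 6456 − 6241 = 215; nΣy² − (Σy)² = 226336 − 222784 = 3552
r = -576 / √(215 × 3552) = -576 / 873.8879 ≈ -0.659

-0.659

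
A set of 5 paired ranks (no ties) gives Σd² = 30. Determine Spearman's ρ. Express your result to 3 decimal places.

-0.500

ρ = 1 − 6Σd² / [n(n²−1)] = 1 − 6×30 / (5×24)
  = 1 − 180/120 = 1 − 1.5000 ≈ -0.500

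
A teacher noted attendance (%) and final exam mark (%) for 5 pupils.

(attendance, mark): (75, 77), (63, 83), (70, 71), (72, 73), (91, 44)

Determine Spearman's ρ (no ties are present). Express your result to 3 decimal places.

-0.600

Rank attendance: 4, 1, 2, 3, 5
Rank mark: 4, 5, 2, 3, 1
d = rank(attendance) − rank(mark): 0, -4, 0, 0, 4; Σd² = 32
ρ = 1 − 6Σd² / [n(n²−1)] = 1 − 6×32 / (5×24) = 1 − 192/120 ≈ -0.600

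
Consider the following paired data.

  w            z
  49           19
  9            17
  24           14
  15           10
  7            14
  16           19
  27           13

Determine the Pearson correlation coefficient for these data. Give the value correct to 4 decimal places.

0.3383

n = 7, Σw = 147, Σz = 106, Σw² = 4317, Σz² = 1672, Σwz = 2323
nΣwz − ΣwΣz = 16261 − 15582 = 679
nΣw² − (Σw)² = 30219 − 21609 = 8610; nΣz² − (Σz)² = 11704 − 11236 = 468
r = 679 / √(8610 × 468) = 679 / 2007.3565 ≈ 0.3383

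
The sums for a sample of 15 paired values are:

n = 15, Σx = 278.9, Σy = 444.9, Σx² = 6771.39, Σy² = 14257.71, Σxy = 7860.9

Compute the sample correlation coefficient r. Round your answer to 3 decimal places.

-0.317

r = (nΣxy − ΣxΣy) / √[(nΣx² − (Σx)²)(nΣy² − (Σy)²)]
Numerator: 15×7860.9 − 278.9×444.9 = -6169.11
Denominator: √[(101570.85 − 77785.21)(213865.65 − 197936.01)] = √[23785.64 × 15929.64] = 19465.2686
r = -6169.11 / 19465.2686 ≈ -0.317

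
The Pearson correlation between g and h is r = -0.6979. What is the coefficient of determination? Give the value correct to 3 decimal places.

0.487

r² = (-0.6979)² = 0.487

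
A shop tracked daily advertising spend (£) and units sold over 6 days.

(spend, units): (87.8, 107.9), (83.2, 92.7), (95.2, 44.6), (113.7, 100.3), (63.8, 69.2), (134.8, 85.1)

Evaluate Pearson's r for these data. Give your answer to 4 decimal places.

n = 6, Σx = 578.5, Σy = 499.8, Σx² = 58863.29, Σy² = 44315.6, Σxy = 48722.73
nΣxy − ΣxΣy = 292336.38 − 289134.3 = 3202.08
nΣx² − (Σx)² = 353179.74 − 334662.25 = 18517.49; nΣy² − (Σy)² = 265893.6 − 249800.04 = 16093.56
r = 3202.08 / √(18517.49 × 16093.56) = 3202.08 / 17263.0338 ≈ 0.1855

0.1855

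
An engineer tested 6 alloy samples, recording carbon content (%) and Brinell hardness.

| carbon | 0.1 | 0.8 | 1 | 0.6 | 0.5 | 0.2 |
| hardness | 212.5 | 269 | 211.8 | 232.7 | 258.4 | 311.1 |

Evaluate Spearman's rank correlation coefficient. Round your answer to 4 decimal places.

-0.2571

Rank carbon: 1, 5, 6, 4, 3, 2
Rank hardness: 2, 5, 1, 3, 4, 6
d = rank(carbon) − rank(hardness): -1, 0, 5, 1, -1, -4; Σd² = 44
ρ = 1 − 6Σd² / [n(n²−1)] = 1 − 6×44 / (6×35) = 1 − 264/210 ≈ -0.2571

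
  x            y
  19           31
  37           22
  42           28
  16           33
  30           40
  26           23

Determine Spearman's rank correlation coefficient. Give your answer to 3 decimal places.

-0.429

Rank x: 2, 5, 6, 1, 4, 3
Rank y: 4, 1, 3, 5, 6, 2
d = rank(x) − rank(y): -2, 4, 3, -4, -2, 1; Σd² = 50
ρ = 1 − 6Σd² / [n(n²−1)] = 1 − 6×50 / (6×35) = 1 − 300/210 ≈ -0.429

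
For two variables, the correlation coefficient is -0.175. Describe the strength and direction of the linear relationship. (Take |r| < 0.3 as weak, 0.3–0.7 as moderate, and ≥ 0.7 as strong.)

r = -0.175 < 0 so the relationship is negative.
|r| = 0.175, which falls in the weak range.

weak negative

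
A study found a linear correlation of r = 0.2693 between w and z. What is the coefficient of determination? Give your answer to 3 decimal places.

r² = (0.2693)² = 0.073

0.073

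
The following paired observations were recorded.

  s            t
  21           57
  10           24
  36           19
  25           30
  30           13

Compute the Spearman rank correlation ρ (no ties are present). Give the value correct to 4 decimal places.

-0.6000

Rank s: 2, 1, 5, 3, 4
Rank t: 5, 3, 2, 4, 1
d = rank(s) − rank(t): -3, -2, 3, -1, 3; Σd² = 32
ρ = 1 − 6Σd² / [n(n²−1)] = 1 − 6×32 / (5×24) = 1 − 192/120 ≈ -0.6000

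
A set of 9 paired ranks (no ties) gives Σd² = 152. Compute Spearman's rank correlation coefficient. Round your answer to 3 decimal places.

ρ = 1 − 6Σd² / [n(n²−1)] = 1 − 6×152 / (9×80)
  = 1 − 912/720 = 1 − 1.2667 ≈ -0.267

-0.267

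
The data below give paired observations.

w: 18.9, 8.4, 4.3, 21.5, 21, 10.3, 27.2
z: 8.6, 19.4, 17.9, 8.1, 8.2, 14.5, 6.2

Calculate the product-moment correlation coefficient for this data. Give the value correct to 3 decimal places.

n = 7, Σw = 111.6, Σz = 82.9, Σw² = 2195.44, Σz² = 1152.27, Σwz = 1066.81
nΣwz − ΣwΣz = 7467.67 − 9251.64 = -1783.97
nΣw² − (Σw)² = 15368.08 − 12454.56 = 2913.52; nΣz² − (Σz)² = 8065.89 − 6872.41 = 1193.48
r = -1783.97 / √(2913.52 × 1193.48) = -1783.97 / 1864.7326 ≈ -0.957

-0.957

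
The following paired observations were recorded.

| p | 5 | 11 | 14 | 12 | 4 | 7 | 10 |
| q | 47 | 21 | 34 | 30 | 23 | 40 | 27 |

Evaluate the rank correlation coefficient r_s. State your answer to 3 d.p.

Rank p: 2, 5, 7, 6, 1, 3, 4
Rank q: 7, 1, 5, 4, 2, 6, 3
d = rank(p) − rank(q): -5, 4, 2, 2, -1, -3, 1; Σd² = 60
ρ = 1 − 6Σd² / [n(n²−1)] = 1 − 6×60 / (7×48) = 1 − 360/336 ≈ -0.071

-0.071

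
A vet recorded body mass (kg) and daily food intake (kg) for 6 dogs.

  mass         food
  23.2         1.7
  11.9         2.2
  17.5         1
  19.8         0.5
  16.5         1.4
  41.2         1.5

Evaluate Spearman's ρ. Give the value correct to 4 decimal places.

Rank mass: 5, 1, 3, 4, 2, 6
Rank food: 5, 6, 2, 1, 3, 4
d = rank(mass) − rank(food): 0, -5, 1, 3, -1, 2; Σd² = 40
ρ = 1 − 6Σd² / [n(n²−1)] = 1 − 6×40 / (6×35) = 1 − 240/210 ≈ -0.1429

-0.1429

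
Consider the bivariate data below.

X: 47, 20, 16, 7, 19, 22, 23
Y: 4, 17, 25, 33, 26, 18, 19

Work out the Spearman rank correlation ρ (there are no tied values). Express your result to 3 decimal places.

-0.821

Rank X: 7, 4, 2, 1, 3, 5, 6
Rank Y: 1, 2, 5, 7, 6, 3, 4
d = rank(X) − rank(Y): 6, 2, -3, -6, -3, 2, 2; Σd² = 102
ρ = 1 − 6Σd² / [n(n²−1)] = 1 − 6×102 / (7×48) = 1 − 612/336 ≈ -0.821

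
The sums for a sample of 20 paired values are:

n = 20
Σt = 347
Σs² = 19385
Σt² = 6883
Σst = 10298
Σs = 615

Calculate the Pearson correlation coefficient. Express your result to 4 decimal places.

r = (nΣst − ΣsΣt) / √[(nΣs² − (Σs)²)(nΣt² − (Σt)²)]
Numerator: 20×10298 − 615×347 = -7445
Denominator: √[(387700 − 378225)(137660 − 120409)] = √[9475 × 17251] = 12784.8827
r = -7445 / 12784.8827 ≈ -0.5823

-0.5823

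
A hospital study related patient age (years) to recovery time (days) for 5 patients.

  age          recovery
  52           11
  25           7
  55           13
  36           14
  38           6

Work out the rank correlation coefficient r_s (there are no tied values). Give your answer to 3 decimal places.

0.200

Rank age: 4, 1, 5, 2, 3
Rank recovery: 3, 2, 4, 5, 1
d = rank(age) − rank(recovery): 1, -1, 1, -3, 2; Σd² = 16
ρ = 1 − 6Σd² / [n(n²−1)] = 1 − 6×16 / (5×24) = 1 − 96/120 ≈ 0.200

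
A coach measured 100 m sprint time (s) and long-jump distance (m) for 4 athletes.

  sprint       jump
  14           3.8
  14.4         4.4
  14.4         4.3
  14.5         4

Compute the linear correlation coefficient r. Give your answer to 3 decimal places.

0.641

n = 4, Σx = 57.3, Σy = 16.5, Σx² = 820.97, Σy² = 68.29, Σxy = 236.48
nΣxy − ΣxΣy = 945.92 − 945.45 = 0.47
nΣx² − (Σx)² = 3283.88 − 3283.29 = 0.59; nΣy² − (Σy)² = 273.16 − 272.25 = 0.91
r = 0.47 / √(0.59 × 0.91) = 0.47 / 0.7327 ≈ 0.641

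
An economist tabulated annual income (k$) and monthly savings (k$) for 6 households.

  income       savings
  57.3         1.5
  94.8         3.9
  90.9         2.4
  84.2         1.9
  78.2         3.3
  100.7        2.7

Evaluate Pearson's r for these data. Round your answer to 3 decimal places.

n = 6, Σx = 506.1, Σy = 15.7, Σx² = 43878.51, Σy² = 45.01, Σxy = 1363.76
nΣxy − ΣxΣy = 8182.56 − 7945.77 = 236.79
nΣx² − (Σx)² = 263271.06 − 256137.21 = 7133.85; nΣy² − (Σy)² = 270.06 − 246.49 = 23.57
r = 236.79 / √(7133.85 × 23.57) = 236.79 / 410.0547 ≈ 0.577

0.577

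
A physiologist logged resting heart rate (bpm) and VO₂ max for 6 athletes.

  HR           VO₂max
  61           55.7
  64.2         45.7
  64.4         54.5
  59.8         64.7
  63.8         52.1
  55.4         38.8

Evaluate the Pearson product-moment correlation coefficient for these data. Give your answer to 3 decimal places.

0.305

n = 6, Σx = 368.6, Σy = 311.5, Σx² = 22705.64, Σy² = 16567.17, Σxy = 19184
nΣxy − ΣxΣy = 115104 − 114818.9 = 285.1
nΣx² − (Σx)² = 136233.84 − 135865.96 = 367.88; nΣy² − (Σy)² = 99403.02 − 97032.25 = 2370.77
r = 285.1 / √(367.88 × 2370.77) = 285.1 / 933.8945 ≈ 0.305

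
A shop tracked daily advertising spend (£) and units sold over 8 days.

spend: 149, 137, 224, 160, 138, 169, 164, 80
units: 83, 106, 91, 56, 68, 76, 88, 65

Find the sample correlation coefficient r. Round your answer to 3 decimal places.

n = 8, Σx = 1221, Σy = 633, Σx² = 197647, Σy² = 51911, Σxy = 98093
nΣxy − ΣxΣy = 784744 − 772893 = 11851
nΣx² − (Σx)² = 1581176 − 1490841 = 90335; nΣy² − (Σy)² = 415288 − 400689 = 14599
r = 11851 / √(90335 × 14599) = 11851 / 36315.2952 ≈ 0.326

0.326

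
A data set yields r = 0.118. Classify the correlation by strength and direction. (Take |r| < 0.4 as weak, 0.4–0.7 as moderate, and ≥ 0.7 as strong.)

r = 0.118 > 0 so the relationship is positive.
|r| = 0.118, which falls in the weak range.

weak positive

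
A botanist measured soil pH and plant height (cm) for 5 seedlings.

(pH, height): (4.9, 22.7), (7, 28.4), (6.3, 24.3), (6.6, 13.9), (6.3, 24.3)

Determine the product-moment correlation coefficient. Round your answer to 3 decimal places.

n = 5, Σx = 31.1, Σy = 113.6, Σx² = 195.95, Σy² = 2696.04, Σxy = 707.95
nΣxy − ΣxΣy = 3539.75 − 3532.96 = 6.79
nΣx² − (Σx)² = 979.75 − 967.21 = 12.54; nΣy² − (Σy)² = 13480.2 − 12904.96 = 575.24
r = 6.79 / √(12.54 × 575.24) = 6.79 / 84.9324 ≈ 0.080

0.080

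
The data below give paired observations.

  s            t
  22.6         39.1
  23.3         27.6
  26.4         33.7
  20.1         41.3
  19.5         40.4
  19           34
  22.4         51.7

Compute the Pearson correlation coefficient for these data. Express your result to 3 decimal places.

-0.223

n = 7, Σs = 153.3, Σt = 267.8, Σs² = 3397.63, Σt² = 10593, Σst = 5838.43
nΣst − ΣsΣt = 40869.01 − 41053.74 = -184.73
nΣs² − (Σs)² = 23783.41 − 23500.89 = 282.52; nΣt² − (Σt)² = 74151 − 71716.84 = 2434.16
r = -184.73 / √(282.52 × 2434.16) = -184.73 / 829.2761 ≈ -0.223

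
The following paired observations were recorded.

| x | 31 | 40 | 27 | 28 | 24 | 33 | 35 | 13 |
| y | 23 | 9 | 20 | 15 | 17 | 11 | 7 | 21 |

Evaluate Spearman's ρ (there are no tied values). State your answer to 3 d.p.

Rank x: 5, 8, 3, 4, 2, 6, 7, 1
Rank y: 8, 2, 6, 4, 5, 3, 1, 7
d = rank(x) − rank(y): -3, 6, -3, 0, -3, 3, 6, -6; Σd² = 144
ρ = 1 − 6Σd² / [n(n²−1)] = 1 − 6×144 / (8×63) = 1 − 864/504 ≈ -0.714

-0.714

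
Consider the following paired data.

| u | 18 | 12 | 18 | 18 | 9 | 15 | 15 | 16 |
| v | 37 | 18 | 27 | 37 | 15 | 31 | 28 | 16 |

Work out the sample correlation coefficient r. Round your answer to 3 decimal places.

0.739

n = 8, Σu = 121, Σv = 209, Σu² = 1903, Σv² = 6017, Σuv = 3310
nΣuv − ΣuΣv = 26480 − 25289 = 1191
nΣu² − (Σu)² = 15224 − 14641 = 583; nΣv² − (Σv)² = 48136 − 43681 = 4455
r = 1191 / √(583 × 4455) = 1191 / 1611.6032 ≈ 0.739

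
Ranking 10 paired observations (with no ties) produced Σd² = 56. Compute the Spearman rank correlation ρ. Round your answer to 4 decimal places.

0.6606

ρ = 1 − 6Σd² / [n(n²−1)] = 1 − 6×56 / (10×99)
  = 1 − 336/990 = 1 − 0.33939 ≈ 0.6606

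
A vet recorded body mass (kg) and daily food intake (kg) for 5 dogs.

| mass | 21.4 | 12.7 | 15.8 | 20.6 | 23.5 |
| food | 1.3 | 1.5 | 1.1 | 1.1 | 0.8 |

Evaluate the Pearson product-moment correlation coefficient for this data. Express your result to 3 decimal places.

-0.722

n = 5, Σx = 94, Σy = 5.8, Σx² = 1845.5, Σy² = 7, Σxy = 105.71
nΣxy − ΣxΣy = 528.55 − 545.2 = -16.65
nΣx² − (Σx)² = 9227.5 − 8836 = 391.5; nΣy² − (Σy)² = 35 − 33.64 = 1.36
r = -16.65 / √(391.5 × 1.36) = -16.65 / 23.0747 ≈ -0.722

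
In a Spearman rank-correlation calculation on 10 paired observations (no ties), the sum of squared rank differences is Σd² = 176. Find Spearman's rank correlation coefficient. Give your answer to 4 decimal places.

-0.0667

ρ = 1 − 6Σd² / [n(n²−1)] = 1 − 6×176 / (10×99)
  = 1 − 1056/990 = 1 − 1.06667 ≈ -0.0667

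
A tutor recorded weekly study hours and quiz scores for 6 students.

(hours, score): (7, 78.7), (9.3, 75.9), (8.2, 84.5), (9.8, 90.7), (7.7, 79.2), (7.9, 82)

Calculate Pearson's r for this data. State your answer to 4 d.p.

0.4623

n = 6, Σx = 49.9, Σy = 491, Σx² = 420.47, Σy² = 40317.88, Σxy = 4096.17
nΣxy − ΣxΣy = 24577.02 − 24500.9 = 76.12
nΣx² − (Σx)² = 2522.82 − 2490.01 = 32.81; nΣy² − (Σy)² = 241907.28 − 241081 = 826.28
r = 76.12 / √(32.81 × 826.28) = 76.12 / 164.6519 ≈ 0.4623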